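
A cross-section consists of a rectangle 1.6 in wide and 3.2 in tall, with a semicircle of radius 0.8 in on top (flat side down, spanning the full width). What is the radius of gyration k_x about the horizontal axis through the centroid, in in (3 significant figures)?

Treat the section as a set of non-overlapping primitives; coordinates are from the bounding-box lower-left.
Rectangular body: 1.6 × 3.2, A = 5.12 in², y = 1.6 in, Ī = 4.3691 in⁴.
Semicircular cap: semicircle r = 0.8, A = 1.0053 in², y = 3.5395 in, Ī = 0.044956 in⁴.
Centroid: ȳ = ΣA·y / ΣA = 1.9183 in.
Transfer each piece to the horizontal axis through the centroid using Ī + A·d² with d = y − 1.9183:
  rectangular body: d = -0.31832 in → contributes +4.8879 in⁴
  semicircular cap: d = 1.6212 in → contributes +2.6872 in⁴
Total I = 7.5751 in⁴.
Radius of gyration: k = √(I/A) = √(7.5751 / 6.1253) = 1.1121 in.

k_x ≈ 1.11 in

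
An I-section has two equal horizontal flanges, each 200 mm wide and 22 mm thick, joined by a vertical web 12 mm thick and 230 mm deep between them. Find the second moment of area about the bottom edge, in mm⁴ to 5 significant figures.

Decompose the section into non-overlapping parts with the origin at the bottom-left of its bounding rectangle.
Bottom flange: 200 × 22, A = 4 400 mm², y = 11 mm, Ī = 177466.7 mm⁴.
Web: 12 × 230, A = 2 760 mm², y = 137 mm, Ī = 12 167 000 mm⁴.
Top flange: 200 × 22, A = 4 400 mm², y = 263 mm, Ī = 177466.7 mm⁴.
Transfer each piece to the bottom edge using Ī + A·d² with d = y − 0:
  bottom flange: d = 11 mm → contributes +709866.7 mm⁴
  web: d = 137 mm → contributes +63 969 440 mm⁴
  top flange: d = 263 mm → contributes +304 521 067 mm⁴
Total I = 369 200 373 mm⁴.

I_base ≈ 3.6920 × 10⁸ mm⁴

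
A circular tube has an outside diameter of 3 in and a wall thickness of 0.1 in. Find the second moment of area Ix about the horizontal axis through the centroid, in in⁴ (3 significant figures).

Decompose the section into non-overlapping parts with the origin at the bottom-left of its bounding rectangle.
Outer circle: ⌀3, A = 7.0686 in², y = 1.5 in, Ī = 3.9761 in⁴.
Bore (subtracted): ⌀2.8, A = 6.1575 in², y = 1.5 in, Ī = 3.0172 in⁴.
By symmetry the centroid is at mid-height, ȳ = 1.5 in.
All pieces are centred on the horizontal axis through the centroid, so I = ΣĪ (holes subtracted) = 0.95889 in⁴.

Ix ≈ 0.959 in⁴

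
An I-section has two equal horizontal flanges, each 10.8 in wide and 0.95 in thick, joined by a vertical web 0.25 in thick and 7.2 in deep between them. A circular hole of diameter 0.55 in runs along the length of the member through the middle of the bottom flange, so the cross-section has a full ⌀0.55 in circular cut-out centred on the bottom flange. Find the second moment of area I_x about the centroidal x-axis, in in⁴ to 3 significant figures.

I_x ≈ 346 in⁴

Treat the section as a set of non-overlapping primitives; coordinates are from the bounding-box lower-left.
Bottom flange: 10.8 × 0.95, A = 10.26 in², y = 0.475 in, Ī = 0.77164 in⁴.
Web: 0.25 × 7.2, A = 1.8 in², y = 4.55 in, Ī = 7.776 in⁴.
Top flange: 10.8 × 0.95, A = 10.26 in², y = 8.625 in, Ī = 0.77164 in⁴.
Hole (subtracted): ⌀0.55, A = 0.23758 in², y = 0.475 in, Ī = 0.0044918 in⁴.
Centroid: ȳ = ΣA·y / ΣA = 4.5938 in.
Transfer each piece to the centroidal x-axis using Ī + A·d² with d = y − 4.5938:
  bottom flange: d = -4.1188 in → contributes +174.83 in⁴
  web: d = -0.043843 in → contributes +7.7795 in⁴
  top flange: d = 4.0312 in → contributes +167.5 in⁴
  hole: d = -4.1188 in → contributes −4.0351 in⁴
Total I = 346.07 in⁴.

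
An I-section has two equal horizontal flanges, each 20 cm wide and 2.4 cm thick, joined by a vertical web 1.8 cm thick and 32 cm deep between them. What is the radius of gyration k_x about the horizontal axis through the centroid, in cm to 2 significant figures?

Split into non-overlapping primitives; take the origin at the lower-left of the bounding box.
Bottom flange: 20 × 2.4, A = 48 cm², y = 1.2 cm, Ī = 23.04 cm⁴.
Web: 1.8 × 32, A = 57.6 cm², y = 18.4 cm, Ī = 4 915 cm⁴.
Top flange: 20 × 2.4, A = 48 cm², y = 35.6 cm, Ī = 23.04 cm⁴.
By symmetry the centroid is at mid-height, ȳ = 18.4 cm.
Transfer each piece to the horizontal axis through the centroid using Ī + A·d² with d = y − 18.4:
  bottom flange: d = -17.2 cm → contributes +14 223 cm⁴
  web: d = 0 cm → contributes +4 915 cm⁴
  top flange: d = 17.2 cm → contributes +14 223 cm⁴
Total I = 33 362 cm⁴.
Radius of gyration: k = √(I/A) = √(33 362 / 153.6) = 14.74 cm.

k_x ≈ 15 cm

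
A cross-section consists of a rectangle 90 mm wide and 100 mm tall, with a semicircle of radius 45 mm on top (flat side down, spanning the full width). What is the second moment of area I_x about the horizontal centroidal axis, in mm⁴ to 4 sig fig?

Treat the section as a set of non-overlapping primitives; coordinates are from the bounding-box lower-left.
Rectangular body: 90 × 100, A = 9 000 mm², y = 50 mm, Ī = 7 500 000 mm⁴.
Semicircular cap: semicircle r = 45, A = 3180.86 mm², y = 119.099 mm, Ī = 450 072 mm⁴.
Centroid: ȳ = ΣA·y / ΣA = 68.0441 mm.
Transfer each piece to the horizontal centroidal axis using Ī + A·d² with d = y − 68.0441:
  rectangular body: d = -18.0441 mm → contributes +10 430 317 mm⁴
  semicircular cap: d = 51.0545 mm → contributes +8 741 174 mm⁴
Total I = 19 171 491 mm⁴.

I_x ≈ 1.917 × 10⁷ mm⁴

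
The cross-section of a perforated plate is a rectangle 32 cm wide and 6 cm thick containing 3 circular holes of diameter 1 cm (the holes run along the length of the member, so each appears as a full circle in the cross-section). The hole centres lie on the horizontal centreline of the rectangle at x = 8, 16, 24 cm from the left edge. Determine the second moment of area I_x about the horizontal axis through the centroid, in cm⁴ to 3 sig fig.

I_x ≈ 576 cm⁴

Split into non-overlapping primitives; take the origin at the lower-left of the bounding box.
Plate: 32 × 6, A = 192 cm², y = 3 cm, Ī = 576 cm⁴.
Hole 1 (subtracted): ⌀1, A = 0.7854 cm², y = 3 cm, Ī = 0.049087 cm⁴.
Hole 2 (subtracted): ⌀1, A = 0.7854 cm², y = 3 cm, Ī = 0.049087 cm⁴.
Hole 3 (subtracted): ⌀1, A = 0.7854 cm², y = 3 cm, Ī = 0.049087 cm⁴.
By symmetry the centroid is at mid-height, ȳ = 3 cm.
All pieces are centred on the horizontal axis through the centroid, so I = ΣĪ (holes subtracted) = 575.85 cm⁴.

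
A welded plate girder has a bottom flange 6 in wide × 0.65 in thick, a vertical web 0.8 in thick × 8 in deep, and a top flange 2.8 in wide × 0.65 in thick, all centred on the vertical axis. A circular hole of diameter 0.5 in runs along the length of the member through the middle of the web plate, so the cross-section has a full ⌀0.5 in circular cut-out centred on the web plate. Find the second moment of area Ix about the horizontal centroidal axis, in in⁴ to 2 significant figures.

Decompose the section into non-overlapping parts with the origin at the bottom-left of its bounding rectangle.
Bottom plate: 6 × 0.65, A = 3.9 in², y = 0.325 in, Ī = 0.1373 in⁴.
Web plate: 0.8 × 8, A = 6.4 in², y = 4.65 in, Ī = 34.13 in⁴.
Top plate: 2.8 × 0.65, A = 1.82 in², y = 8.975 in, Ī = 0.06408 in⁴.
Hole (subtracted): ⌀0.5, A = 0.1963 in², y = 4.65 in, Ī = 0.003068 in⁴.
Centroid: ȳ = ΣA·y / ΣA = 3.896 in.
Transfer each piece to the horizontal centroidal axis using Ī + A·d² with d = y − 3.896:
  bottom plate: d = -3.571 in → contributes +49.86 in⁴
  web plate: d = 0.7545 in → contributes +37.78 in⁴
  top plate: d = 5.079 in → contributes +47.02 in⁴
  hole: d = 0.7545 in → contributes −0.1148 in⁴
Total I = 134.5 in⁴.

Ix ≈ 130 in⁴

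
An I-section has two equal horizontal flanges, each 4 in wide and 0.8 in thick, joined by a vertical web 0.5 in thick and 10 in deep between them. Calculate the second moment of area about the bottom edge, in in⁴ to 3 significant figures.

I_base ≈ 612 in⁴

Break the section into simple shapes (no overlaps), measuring from the bottom-left corner of the bounding box.
Bottom flange: 4 × 0.8, A = 3.2 in², y = 0.4 in, Ī = 0.17067 in⁴.
Web: 0.5 × 10, A = 5 in², y = 5.8 in, Ī = 41.667 in⁴.
Top flange: 4 × 0.8, A = 3.2 in², y = 11.2 in, Ī = 0.17067 in⁴.
Transfer each piece to the base of the section using Ī + A·d² with d = y − 0:
  bottom flange: d = 0.4 in → contributes +0.68267 in⁴
  web: d = 5.8 in → contributes +209.87 in⁴
  top flange: d = 11.2 in → contributes +401.58 in⁴
Total I = 612.13 in⁴.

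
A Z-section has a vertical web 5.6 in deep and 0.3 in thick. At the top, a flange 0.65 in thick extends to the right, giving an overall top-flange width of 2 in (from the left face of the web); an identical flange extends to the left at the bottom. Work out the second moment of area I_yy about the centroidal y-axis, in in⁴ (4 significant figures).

I_yy ≈ 2.755 in⁴

Decompose the section into non-overlapping parts with the origin at the bottom-left of its bounding rectangle.
Web: 0.3 × 5.6, A = 1.68 in², x = 1.85 in, Ī = 0.0126 in⁴.
Top flange (beyond web): 1.7 × 0.65, A = 1.105 in², x = 2.85 in, Ī = 0.266121 in⁴.
Bottom flange (beyond web): 1.7 × 0.65, A = 1.105 in², x = 0.85 in, Ī = 0.266121 in⁴.
Centroid: x̄ = ΣA·x / ΣA = 1.85 in.
Transfer each piece to the centroidal y-axis using Ī + A·d² with d = x − 1.85:
  web: d = 0 in → contributes +0.0126 in⁴
  top flange (beyond web): d = 1 in → contributes +1.37112 in⁴
  bottom flange (beyond web): d = -1 in → contributes +1.37112 in⁴
Total I = 2.75484 in⁴.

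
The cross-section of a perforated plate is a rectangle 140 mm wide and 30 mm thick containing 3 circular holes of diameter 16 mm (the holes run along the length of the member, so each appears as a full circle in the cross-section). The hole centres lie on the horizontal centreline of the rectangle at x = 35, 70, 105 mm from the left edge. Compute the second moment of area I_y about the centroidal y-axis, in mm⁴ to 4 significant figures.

I_y ≈ 6.358 × 10⁶ mm⁴

Decompose the section into non-overlapping parts with the origin at the bottom-left of its bounding rectangle.
Plate: 140 × 30, A = 4 200 mm², x = 70 mm, Ī = 6 860 000 mm⁴.
Hole 1 (subtracted): ⌀16, A = 201.062 mm², x = 35 mm, Ī = 3216.99 mm⁴.
Hole 2 (subtracted): ⌀16, A = 201.062 mm², x = 70 mm, Ī = 3216.99 mm⁴.
Hole 3 (subtracted): ⌀16, A = 201.062 mm², x = 105 mm, Ī = 3216.99 mm⁴.
By symmetry the centroid is at mid-width, x̄ = 70 mm.
Transfer each piece to the centroidal y-axis using Ī + A·d² with d = x − 70:
  plate: d = 0 mm → contributes +6 860 000 mm⁴
  hole 1: d = -35 mm → contributes −249 518 mm⁴
  hole 2: d = 0 mm → contributes −3216.99 mm⁴
  hole 3: d = 35 mm → contributes −249 518 mm⁴
Total I = 6 357 747 mm⁴.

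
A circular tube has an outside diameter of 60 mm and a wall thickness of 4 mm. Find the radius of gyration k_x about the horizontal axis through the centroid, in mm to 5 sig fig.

k_x ≈ 19.849 mm

Break the section into simple shapes (no overlaps), measuring from the bottom-left corner of the bounding box.
Outer circle: ⌀60, A = 2827.433 mm², y = 30 mm, Ī = 636172.5 mm⁴.
Bore (subtracted): ⌀52, A = 2123.717 mm², y = 30 mm, Ī = 358908.1 mm⁴.
By symmetry the centroid is at mid-height, ȳ = 30 mm.
All pieces are centred on the horizontal axis through the centroid, so I = ΣĪ (holes subtracted) = 277264.4 mm⁴.
Radius of gyration: k = √(I/A) = √(277264.4 / 703.7168) = 19.84943 mm.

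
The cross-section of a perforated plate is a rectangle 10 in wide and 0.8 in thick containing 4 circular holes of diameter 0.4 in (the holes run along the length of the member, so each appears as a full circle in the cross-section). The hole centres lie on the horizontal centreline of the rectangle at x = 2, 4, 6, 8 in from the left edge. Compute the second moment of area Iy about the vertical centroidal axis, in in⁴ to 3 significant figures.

Iy ≈ 64.1 in⁴

Decompose the section into non-overlapping parts with the origin at the bottom-left of its bounding rectangle.
Plate: 10 × 0.8, A = 8 in², x = 5 in, Ī = 66.667 in⁴.
Hole 1 (subtracted): ⌀0.4, A = 0.12566 in², x = 2 in, Ī = 0.0012566 in⁴.
Hole 2 (subtracted): ⌀0.4, A = 0.12566 in², x = 4 in, Ī = 0.0012566 in⁴.
Hole 3 (subtracted): ⌀0.4, A = 0.12566 in², x = 6 in, Ī = 0.0012566 in⁴.
Hole 4 (subtracted): ⌀0.4, A = 0.12566 in², x = 8 in, Ī = 0.0012566 in⁴.
By symmetry the centroid is at mid-width, x̄ = 5 in.
Transfer each piece to the vertical centroidal axis using Ī + A·d² with d = x − 5:
  plate: d = 0 in → contributes +66.667 in⁴
  hole 1: d = -3 in → contributes −1.1322 in⁴
  hole 2: d = -1 in → contributes −0.12692 in⁴
  hole 3: d = 1 in → contributes −0.12692 in⁴
  hole 4: d = 3 in → contributes −1.1322 in⁴
Total I = 64.148 in⁴.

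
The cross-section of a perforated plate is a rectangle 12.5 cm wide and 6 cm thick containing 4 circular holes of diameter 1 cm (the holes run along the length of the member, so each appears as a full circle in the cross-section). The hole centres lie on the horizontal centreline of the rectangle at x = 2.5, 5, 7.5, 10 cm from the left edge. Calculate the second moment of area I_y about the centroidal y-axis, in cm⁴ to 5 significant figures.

I_y ≈ 951.82 cm⁴

Decompose the section into non-overlapping parts with the origin at the bottom-left of its bounding rectangle.
Plate: 12.5 × 6, A = 75 cm², x = 6.25 cm, Ī = 976.5625 cm⁴.
Hole 1 (subtracted): ⌀1, A = 0.7853982 cm², x = 2.5 cm, Ī = 0.04908739 cm⁴.
Hole 2 (subtracted): ⌀1, A = 0.7853982 cm², x = 5 cm, Ī = 0.04908739 cm⁴.
Hole 3 (subtracted): ⌀1, A = 0.7853982 cm², x = 7.5 cm, Ī = 0.04908739 cm⁴.
Hole 4 (subtracted): ⌀1, A = 0.7853982 cm², x = 10 cm, Ī = 0.04908739 cm⁴.
By symmetry the centroid is at mid-width, x̄ = 6.25 cm.
Transfer each piece to the centroidal y-axis using Ī + A·d² with d = x − 6.25:
  plate: d = 0 cm → contributes +976.5625 cm⁴
  hole 1: d = -3.75 cm → contributes −11.09375 cm⁴
  hole 2: d = -1.25 cm → contributes −1.276272 cm⁴
  hole 3: d = 1.25 cm → contributes −1.276272 cm⁴
  hole 4: d = 3.75 cm → contributes −11.09375 cm⁴
Total I = 951.8225 cm⁴.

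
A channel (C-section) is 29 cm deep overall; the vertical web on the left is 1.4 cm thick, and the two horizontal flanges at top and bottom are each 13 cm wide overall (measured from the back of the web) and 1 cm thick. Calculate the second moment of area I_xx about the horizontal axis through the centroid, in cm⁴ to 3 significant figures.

Split into non-overlapping primitives; take the origin at the lower-left of the bounding box.
Web: 1.4 × 29, A = 40.6 cm², y = 14.5 cm, Ī = 2845.4 cm⁴.
Top flange (beyond web): 11.6 × 1, A = 11.6 cm², y = 28.5 cm, Ī = 0.96667 cm⁴.
Bottom flange (beyond web): 11.6 × 1, A = 11.6 cm², y = 0.5 cm, Ī = 0.96667 cm⁴.
By symmetry the centroid is at mid-height, ȳ = 14.5 cm.
Transfer each piece to the horizontal axis through the centroid using Ī + A·d² with d = y − 14.5:
  web: d = 0 cm → contributes +2845.4 cm⁴
  top flange (beyond web): d = 14 cm → contributes +2274.6 cm⁴
  bottom flange (beyond web): d = -14 cm → contributes +2274.6 cm⁴
Total I = 7394.5 cm⁴.

I_xx ≈ 7390 cm⁴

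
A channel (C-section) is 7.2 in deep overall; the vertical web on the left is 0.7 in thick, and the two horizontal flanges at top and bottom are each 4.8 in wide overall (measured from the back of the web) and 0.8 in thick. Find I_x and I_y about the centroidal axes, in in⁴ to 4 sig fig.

I_x ≈ 89.30 in⁴, I_y ≈ 25.81 in⁴

Split into non-overlapping primitives; take the origin at the lower-left of the bounding box.
Web: 0.7 × 7.2, A = 5.04 in², y = 3.6 in, Ī = 21.7728 in⁴.
Top flange (beyond web): 4.1 × 0.8, A = 3.28 in², y = 6.8 in, Ī = 0.174933 in⁴.
Bottom flange (beyond web): 4.1 × 0.8, A = 3.28 in², y = 0.4 in, Ī = 0.174933 in⁴.
By symmetry the centroid is at mid-height, ȳ = 3.6 in.
Transfer each piece to the centroidal x-axis using Ī + A·d² with d = y − 3.6:
  web: d = 0 in → contributes +21.7728 in⁴
  top flange (beyond web): d = 3.2 in → contributes +33.7621 in⁴
  bottom flange (beyond web): d = -3.2 in → contributes +33.7621 in⁴
Total I = 89.2971 in⁴.
For the y-axis: x̄ = 1.70724 in.
Repeating about the centroidal y-axis gives I_y = 25.8125 in⁴.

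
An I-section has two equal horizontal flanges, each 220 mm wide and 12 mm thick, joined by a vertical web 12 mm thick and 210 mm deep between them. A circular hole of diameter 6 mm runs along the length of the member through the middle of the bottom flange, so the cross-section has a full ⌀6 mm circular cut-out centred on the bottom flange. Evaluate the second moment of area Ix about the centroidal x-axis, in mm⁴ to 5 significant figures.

Treat the section as a set of non-overlapping primitives; coordinates are from the bounding-box lower-left.
Bottom flange: 220 × 12, A = 2 640 mm², y = 6 mm, Ī = 31 680 mm⁴.
Web: 12 × 210, A = 2 520 mm², y = 117 mm, Ī = 9 261 000 mm⁴.
Top flange: 220 × 12, A = 2 640 mm², y = 228 mm, Ī = 31 680 mm⁴.
Hole (subtracted): ⌀6, A = 28.27433 mm², y = 6 mm, Ī = 63.61725 mm⁴.
Centroid: ȳ = ΣA·y / ΣA = 117.4038 mm.
Transfer each piece to the centroidal x-axis using Ī + A·d² with d = y − 117.4038:
  bottom flange: d = -111.4038 mm → contributes +32 796 227 mm⁴
  web: d = -0.4038294 mm → contributes +9 261 411 mm⁴
  top flange: d = 110.5962 mm → contributes +32 322 874 mm⁴
  hole: d = -111.4038 mm → contributes −350971.1 mm⁴
Total I = 74 029 541 mm⁴.

Ix ≈ 7.4030 × 10⁷ mm⁴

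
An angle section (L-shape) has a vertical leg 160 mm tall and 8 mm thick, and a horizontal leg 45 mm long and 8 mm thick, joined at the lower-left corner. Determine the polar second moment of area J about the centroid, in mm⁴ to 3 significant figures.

Decompose the section into non-overlapping parts with the origin at the bottom-left of its bounding rectangle.
Vertical leg: 8 × 160, A = 1 280 mm², y = 80 mm, Ī = 2 730 667 mm⁴.
Horizontal leg (remainder): 37 × 8, A = 296 mm², y = 4 mm, Ī = 1578.7 mm⁴.
Centroid: ȳ = ΣA·y / ΣA = 65.726 mm.
Transfer each piece to the centroidal x-axis using Ī + A·d² with d = y − 65.726:
  vertical leg: d = 14.274 mm → contributes +2 991 467 mm⁴
  horizontal leg (remainder): d = -61.726 mm → contributes +1 129 364 mm⁴
Total I = 4 120 831 mm⁴.
For the y-axis: x̄ = 8.2259 mm.
Repeating about the centroidal y-axis gives I_y = 162 301 mm⁴.
Polar second moment: J = I_x + I_y = 4 283 132 mm⁴.

J ≈ 4.28 × 10⁶ mm⁴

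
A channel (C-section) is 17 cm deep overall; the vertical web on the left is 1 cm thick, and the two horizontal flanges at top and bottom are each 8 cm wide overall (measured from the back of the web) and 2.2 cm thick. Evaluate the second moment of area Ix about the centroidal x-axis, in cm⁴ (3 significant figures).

Decompose the section into non-overlapping parts with the origin at the bottom-left of its bounding rectangle.
Web: 1 × 17, A = 17 cm², y = 8.5 cm, Ī = 409.42 cm⁴.
Top flange (beyond web): 7 × 2.2, A = 15.4 cm², y = 15.9 cm, Ī = 6.2113 cm⁴.
Bottom flange (beyond web): 7 × 2.2, A = 15.4 cm², y = 1.1 cm, Ī = 6.2113 cm⁴.
By symmetry the centroid is at mid-height, ȳ = 8.5 cm.
Transfer each piece to the centroidal x-axis using Ī + A·d² with d = y − 8.5:
  web: d = 0 cm → contributes +409.42 cm⁴
  top flange (beyond web): d = 7.4 cm → contributes +849.52 cm⁴
  bottom flange (beyond web): d = -7.4 cm → contributes +849.52 cm⁴
Total I = 2108.4 cm⁴.

Ix ≈ 2110 cm⁴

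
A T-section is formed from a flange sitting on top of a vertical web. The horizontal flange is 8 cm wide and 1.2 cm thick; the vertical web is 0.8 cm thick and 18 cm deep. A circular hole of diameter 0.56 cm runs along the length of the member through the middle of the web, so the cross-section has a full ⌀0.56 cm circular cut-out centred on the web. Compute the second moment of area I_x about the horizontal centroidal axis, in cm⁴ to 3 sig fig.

I_x ≈ 917 cm⁴

Treat the section as a set of non-overlapping primitives; coordinates are from the bounding-box lower-left.
Flange: 8 × 1.2, A = 9.6 cm², y = 18.6 cm, Ī = 1.152 cm⁴.
Web: 0.8 × 18, A = 14.4 cm², y = 9 cm, Ī = 388.8 cm⁴.
Hole (subtracted): ⌀0.56, A = 0.2463 cm², y = 9 cm, Ī = 0.0048275 cm⁴.
Centroid: ȳ = ΣA·y / ΣA = 12.88 cm.
Transfer each piece to the horizontal centroidal axis using Ī + A·d² with d = y − 12.88:
  flange: d = 5.7202 cm → contributes +315.27 cm⁴
  web: d = -3.8798 cm → contributes +605.56 cm⁴
  hole: d = -3.8798 cm → contributes −3.7124 cm⁴
Total I = 917.12 cm⁴.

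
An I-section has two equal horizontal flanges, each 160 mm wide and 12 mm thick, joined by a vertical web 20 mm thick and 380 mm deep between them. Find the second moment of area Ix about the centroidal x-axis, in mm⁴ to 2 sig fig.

Split into non-overlapping primitives; take the origin at the lower-left of the bounding box.
Bottom flange: 160 × 12, A = 1 920 mm², y = 6 mm, Ī = 23 040 mm⁴.
Web: 20 × 380, A = 7 600 mm², y = 202 mm, Ī = 91 453 333 mm⁴.
Top flange: 160 × 12, A = 1 920 mm², y = 398 mm, Ī = 23 040 mm⁴.
By symmetry the centroid is at mid-height, ȳ = 202 mm.
Transfer each piece to the centroidal x-axis using Ī + A·d² with d = y − 202:
  bottom flange: d = -196 mm → contributes +73 781 760 mm⁴
  web: d = 0 mm → contributes +91 453 333 mm⁴
  top flange: d = 196 mm → contributes +73 781 760 mm⁴
Total I = 239 016 853 mm⁴.

Ix ≈ 2.4 × 10⁸ mm⁴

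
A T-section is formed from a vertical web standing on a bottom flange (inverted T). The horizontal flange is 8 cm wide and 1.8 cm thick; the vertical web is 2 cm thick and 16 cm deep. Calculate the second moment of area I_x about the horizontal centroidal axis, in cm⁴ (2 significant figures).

I_x ≈ 1500 cm⁴

Split into non-overlapping primitives; take the origin at the lower-left of the bounding box.
Flange: 8 × 1.8, A = 14.4 cm², y = 0.9 cm, Ī = 3.888 cm⁴.
Web: 2 × 16, A = 32 cm², y = 9.8 cm, Ī = 682.7 cm⁴.
Centroid: ȳ = ΣA·y / ΣA = 7.038 cm.
Transfer each piece to the horizontal centroidal axis using Ī + A·d² with d = y − 7.038:
  flange: d = -6.138 cm → contributes +546.4 cm⁴
  web: d = 2.762 cm → contributes +926.8 cm⁴
Total I = 1 473 cm⁴.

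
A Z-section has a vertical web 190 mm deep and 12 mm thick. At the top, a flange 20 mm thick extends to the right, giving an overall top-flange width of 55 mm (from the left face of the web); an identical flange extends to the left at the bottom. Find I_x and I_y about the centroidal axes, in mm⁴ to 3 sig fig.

I_x ≈ 1.93 × 10⁷ mm⁴, I_y ≈ 1.59 × 10⁶ mm⁴

Decompose the section into non-overlapping parts with the origin at the bottom-left of its bounding rectangle.
Web: 12 × 190, A = 2 280 mm², y = 95 mm, Ī = 6 859 000 mm⁴.
Top flange (beyond web): 43 × 20, A = 860 mm², y = 180 mm, Ī = 28 667 mm⁴.
Bottom flange (beyond web): 43 × 20, A = 860 mm², y = 10 mm, Ī = 28 667 mm⁴.
Centroid: ȳ = ΣA·y / ΣA = 95 mm.
Transfer each piece to the centroidal x-axis using Ī + A·d² with d = y − 95:
  web: d = 0 mm → contributes +6 859 000 mm⁴
  top flange (beyond web): d = 85 mm → contributes +6 242 167 mm⁴
  bottom flange (beyond web): d = -85 mm → contributes +6 242 167 mm⁴
Total I = 19 343 333 mm⁴.
For the y-axis: x̄ = 49 mm.
Repeating about the centroidal y-axis gives I_y = 1 593 133 mm⁴.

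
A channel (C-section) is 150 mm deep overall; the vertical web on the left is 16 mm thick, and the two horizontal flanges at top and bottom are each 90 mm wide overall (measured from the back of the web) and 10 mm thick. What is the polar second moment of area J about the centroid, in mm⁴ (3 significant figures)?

J ≈ 1.43 × 10⁷ mm⁴

Decompose the section into non-overlapping parts with the origin at the bottom-left of its bounding rectangle.
Web: 16 × 150, A = 2 400 mm², y = 75 mm, Ī = 4 500 000 mm⁴.
Top flange (beyond web): 74 × 10, A = 740 mm², y = 145 mm, Ī = 6166.7 mm⁴.
Bottom flange (beyond web): 74 × 10, A = 740 mm², y = 5 mm, Ī = 6166.7 mm⁴.
By symmetry the centroid is at mid-height, ȳ = 75 mm.
Transfer each piece to the centroidal x-axis using Ī + A·d² with d = y − 75:
  web: d = 0 mm → contributes +4 500 000 mm⁴
  top flange (beyond web): d = 70 mm → contributes +3 632 167 mm⁴
  bottom flange (beyond web): d = -70 mm → contributes +3 632 167 mm⁴
Total I = 11 764 333 mm⁴.
For the y-axis: x̄ = 25.165 mm.
Repeating about the centroidal y-axis gives I_y = 2 580 388 mm⁴.
Polar second moment: J = I_x + I_y = 14 344 721 mm⁴.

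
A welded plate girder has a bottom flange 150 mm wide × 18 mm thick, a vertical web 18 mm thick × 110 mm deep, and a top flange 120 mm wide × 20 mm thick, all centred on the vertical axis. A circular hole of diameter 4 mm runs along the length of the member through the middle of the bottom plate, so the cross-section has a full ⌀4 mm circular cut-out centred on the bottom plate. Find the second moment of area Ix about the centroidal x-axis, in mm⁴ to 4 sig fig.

Ix ≈ 2.326 × 10⁷ mm⁴

Decompose the section into non-overlapping parts with the origin at the bottom-left of its bounding rectangle.
Bottom plate: 150 × 18, A = 2 700 mm², y = 9 mm, Ī = 72 900 mm⁴.
Web plate: 18 × 110, A = 1 980 mm², y = 73 mm, Ī = 1 996 500 mm⁴.
Top plate: 120 × 20, A = 2 400 mm², y = 138 mm, Ī = 80 000 mm⁴.
Hole (subtracted): ⌀4, A = 12.5664 mm², y = 9 mm, Ī = 12.5664 mm⁴.
Centroid: ȳ = ΣA·y / ΣA = 70.7367 mm.
Transfer each piece to the centroidal x-axis using Ī + A·d² with d = y − 70.7367:
  bottom plate: d = -61.7367 mm → contributes +10 363 733 mm⁴
  web plate: d = 2.2633 mm → contributes +2 006 643 mm⁴
  top plate: d = 67.2633 mm → contributes +10 938 445 mm⁴
  hole: d = -61.7367 mm → contributes −47908.3 mm⁴
Total I = 23 260 912 mm⁴.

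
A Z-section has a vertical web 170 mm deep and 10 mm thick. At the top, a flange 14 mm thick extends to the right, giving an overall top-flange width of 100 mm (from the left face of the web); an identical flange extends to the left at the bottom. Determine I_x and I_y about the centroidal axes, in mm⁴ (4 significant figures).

Break the section into simple shapes (no overlaps), measuring from the bottom-left corner of the bounding box.
Web: 10 × 170, A = 1 700 mm², y = 85 mm, Ī = 4 094 167 mm⁴.
Top flange (beyond web): 90 × 14, A = 1 260 mm², y = 163 mm, Ī = 20 580 mm⁴.
Bottom flange (beyond web): 90 × 14, A = 1 260 mm², y = 7 mm, Ī = 20 580 mm⁴.
Centroid: ȳ = ΣA·y / ΣA = 85 mm.
Transfer each piece to the centroidal x-axis using Ī + A·d² with d = y − 85:
  web: d = 0 mm → contributes +4 094 167 mm⁴
  top flange (beyond web): d = 78 mm → contributes +7 686 420 mm⁴
  bottom flange (beyond web): d = -78 mm → contributes +7 686 420 mm⁴
Total I = 19 467 007 mm⁴.
For the y-axis: x̄ = 95 mm.
Repeating about the centroidal y-axis gives I_y = 8 015 167 mm⁴.

I_x ≈ 1.947 × 10⁷ mm⁴, I_y ≈ 8.015 × 10⁶ mm⁴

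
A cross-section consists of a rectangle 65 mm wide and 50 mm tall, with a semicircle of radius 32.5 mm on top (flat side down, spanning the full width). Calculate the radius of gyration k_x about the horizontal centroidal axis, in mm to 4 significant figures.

Treat the section as a set of non-overlapping primitives; coordinates are from the bounding-box lower-left.
Rectangular body: 65 × 50, A = 3 250 mm², y = 25 mm, Ī = 677 083 mm⁴.
Semicircular cap: semicircle r = 32.5, A = 1659.15 mm², y = 63.7934 mm, Ī = 122 452 mm⁴.
Centroid: ȳ = ΣA·y / ΣA = 38.1111 mm.
Transfer each piece to the horizontal centroidal axis using Ī + A·d² with d = y − 38.1111:
  rectangular body: d = -13.1111 mm → contributes +1 235 759 mm⁴
  semicircular cap: d = 25.6824 mm → contributes +1 216 802 mm⁴
Total I = 2 452 561 mm⁴.
Radius of gyration: k = √(I/A) = √(2 452 561 / 4909.15) = 22.3515 mm.

k_x ≈ 22.35 mm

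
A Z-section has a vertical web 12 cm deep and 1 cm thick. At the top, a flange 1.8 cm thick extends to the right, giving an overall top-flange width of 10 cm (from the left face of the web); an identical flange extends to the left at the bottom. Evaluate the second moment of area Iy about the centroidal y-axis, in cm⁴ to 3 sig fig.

Treat the section as a set of non-overlapping primitives; coordinates are from the bounding-box lower-left.
Web: 1 × 12, A = 12 cm², x = 9.5 cm, Ī = 1 cm⁴.
Top flange (beyond web): 9 × 1.8, A = 16.2 cm², x = 14.5 cm, Ī = 109.35 cm⁴.
Bottom flange (beyond web): 9 × 1.8, A = 16.2 cm², x = 4.5 cm, Ī = 109.35 cm⁴.
Centroid: x̄ = ΣA·x / ΣA = 9.5 cm.
Transfer each piece to the centroidal y-axis using Ī + A·d² with d = x − 9.5:
  web: d = 0 cm → contributes +1 cm⁴
  top flange (beyond web): d = 5 cm → contributes +514.35 cm⁴
  bottom flange (beyond web): d = -5 cm → contributes +514.35 cm⁴
Total I = 1029.7 cm⁴.

Iy ≈ 1030 cm⁴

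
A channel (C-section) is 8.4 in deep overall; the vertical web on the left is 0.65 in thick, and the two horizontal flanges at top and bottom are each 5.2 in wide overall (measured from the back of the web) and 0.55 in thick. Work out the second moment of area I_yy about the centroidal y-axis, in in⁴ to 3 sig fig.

I_yy ≈ 26.5 in⁴

Split into non-overlapping primitives; take the origin at the lower-left of the bounding box.
Web: 0.65 × 8.4, A = 5.46 in², x = 0.325 in, Ī = 0.19224 in⁴.
Top flange (beyond web): 4.55 × 0.55, A = 2.5025 in², x = 2.925 in, Ī = 4.3173 in⁴.
Bottom flange (beyond web): 4.55 × 0.55, A = 2.5025 in², x = 2.925 in, Ī = 4.3173 in⁴.
Centroid: x̄ = ΣA·x / ΣA = 1.5685 in.
Transfer each piece to the centroidal y-axis using Ī + A·d² with d = x − 1.5685:
  web: d = -1.2435 in → contributes +8.6347 in⁴
  top flange (beyond web): d = 1.3565 in → contributes +8.9223 in⁴
  bottom flange (beyond web): d = 1.3565 in → contributes +8.9223 in⁴
Total I = 26.479 in⁴.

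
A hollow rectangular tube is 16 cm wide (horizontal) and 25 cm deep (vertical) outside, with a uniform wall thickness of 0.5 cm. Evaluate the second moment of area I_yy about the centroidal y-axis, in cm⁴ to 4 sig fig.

Break the section into simple shapes (no overlaps), measuring from the bottom-left corner of the bounding box.
Outer rectangle: 16 × 25, A = 400 cm², x = 8 cm, Ī = 8533.33 cm⁴.
Inner void (subtracted): 15 × 24, A = 360 cm², x = 8 cm, Ī = 6 750 cm⁴.
By symmetry the centroid is at mid-width, x̄ = 8 cm.
All pieces are centred on the centroidal y-axis, so I = ΣĪ (holes subtracted) = 1783.33 cm⁴.

I_yy ≈ 1783 cm⁴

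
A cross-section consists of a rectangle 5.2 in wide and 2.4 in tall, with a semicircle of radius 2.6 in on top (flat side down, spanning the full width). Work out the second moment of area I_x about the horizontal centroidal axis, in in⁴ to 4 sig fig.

Treat the section as a set of non-overlapping primitives; coordinates are from the bounding-box lower-left.
Rectangular body: 5.2 × 2.4, A = 12.48 in², y = 1.2 in, Ī = 5.9904 in⁴.
Semicircular cap: semicircle r = 2.6, A = 10.6186 in², y = 3.50347 in, Ī = 5.01563 in⁴.
Centroid: ȳ = ΣA·y / ΣA = 2.25892 in.
Transfer each piece to the horizontal centroidal axis using Ī + A·d² with d = y − 2.25892:
  rectangular body: d = -1.05892 in → contributes +19.9845 in⁴
  semicircular cap: d = 1.24455 in → contributes +21.4628 in⁴
Total I = 41.4473 in⁴.

I_x ≈ 41.45 in⁴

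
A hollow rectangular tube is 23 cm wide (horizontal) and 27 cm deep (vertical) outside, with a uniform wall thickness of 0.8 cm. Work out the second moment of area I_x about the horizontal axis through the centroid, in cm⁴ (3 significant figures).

I_x ≈ 8500 cm⁴

Decompose the section into non-overlapping parts with the origin at the bottom-left of its bounding rectangle.
Outer rectangle: 23 × 27, A = 621 cm², y = 13.5 cm, Ī = 37 726 cm⁴.
Inner void (subtracted): 21.4 × 25.4, A = 543.56 cm², y = 13.5 cm, Ī = 29 224 cm⁴.
By symmetry the centroid is at mid-height, ȳ = 13.5 cm.
All pieces are centred on the horizontal axis through the centroid, so I = ΣĪ (holes subtracted) = 8502.2 cm⁴.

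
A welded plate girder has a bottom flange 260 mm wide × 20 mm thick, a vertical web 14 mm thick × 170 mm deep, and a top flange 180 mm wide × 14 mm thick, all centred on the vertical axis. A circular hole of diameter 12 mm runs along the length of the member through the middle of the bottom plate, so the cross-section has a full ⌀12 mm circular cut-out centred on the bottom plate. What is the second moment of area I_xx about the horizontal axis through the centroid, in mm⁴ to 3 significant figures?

Decompose the section into non-overlapping parts with the origin at the bottom-left of its bounding rectangle.
Bottom plate: 260 × 20, A = 5 200 mm², y = 10 mm, Ī = 173 333 mm⁴.
Web plate: 14 × 170, A = 2 380 mm², y = 105 mm, Ī = 5 731 833 mm⁴.
Top plate: 180 × 14, A = 2 520 mm², y = 197 mm, Ī = 41 160 mm⁴.
Hole (subtracted): ⌀12, A = 113.1 mm², y = 10 mm, Ī = 1017.9 mm⁴.
Centroid: ȳ = ΣA·y / ΣA = 79.825 mm.
Transfer each piece to the horizontal axis through the centroid using Ī + A·d² with d = y − 79.825:
  bottom plate: d = -69.825 mm → contributes +25 526 421 mm⁴
  web plate: d = 25.175 mm → contributes +7 240 177 mm⁴
  top plate: d = 117.17 mm → contributes +34 640 444 mm⁴
  hole: d = -69.825 mm → contributes −552 435 mm⁴
Total I = 66 854 608 mm⁴.

I_xx ≈ 6.69 × 10⁷ mm⁴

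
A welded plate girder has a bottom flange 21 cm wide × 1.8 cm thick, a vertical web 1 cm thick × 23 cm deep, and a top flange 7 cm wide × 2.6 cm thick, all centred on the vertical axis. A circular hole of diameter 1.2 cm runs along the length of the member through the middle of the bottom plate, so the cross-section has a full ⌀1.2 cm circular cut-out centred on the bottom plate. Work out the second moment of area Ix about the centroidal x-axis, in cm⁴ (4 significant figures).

Decompose the section into non-overlapping parts with the origin at the bottom-left of its bounding rectangle.
Bottom plate: 21 × 1.8, A = 37.8 cm², y = 0.9 cm, Ī = 10.206 cm⁴.
Web plate: 1 × 23, A = 23 cm², y = 13.3 cm, Ī = 1013.92 cm⁴.
Top plate: 7 × 2.6, A = 18.2 cm², y = 26.1 cm, Ī = 10.2527 cm⁴.
Hole (subtracted): ⌀1.2, A = 1.13097 cm², y = 0.9 cm, Ī = 0.101788 cm⁴.
Centroid: ȳ = ΣA·y / ΣA = 10.4525 cm.
Transfer each piece to the centroidal x-axis using Ī + A·d² with d = y − 10.4525:
  bottom plate: d = -9.55245 cm → contributes +3459.43 cm⁴
  web plate: d = 2.84755 cm → contributes +1200.41 cm⁴
  top plate: d = 15.6475 cm → contributes +4466.45 cm⁴
  hole: d = -9.55245 cm → contributes −103.302 cm⁴
Total I = 9022.99 cm⁴.

Ix ≈ 9023 cm⁴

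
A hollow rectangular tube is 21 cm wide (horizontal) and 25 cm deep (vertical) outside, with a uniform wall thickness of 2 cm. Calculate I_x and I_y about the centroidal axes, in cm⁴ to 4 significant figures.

I_x ≈ 1.422 × 10⁴ cm⁴, I_y ≈ 1.070 × 10⁴ cm⁴

Decompose the section into non-overlapping parts with the origin at the bottom-left of its bounding rectangle.
Outer rectangle: 21 × 25, A = 525 cm², y = 12.5 cm, Ī = 27343.8 cm⁴.
Inner void (subtracted): 17 × 21, A = 357 cm², y = 12.5 cm, Ī = 13119.8 cm⁴.
By symmetry the centroid is at mid-height, ȳ = 12.5 cm.
All pieces are centred on the centroidal x-axis, so I = ΣĪ (holes subtracted) = 14 224 cm⁴.
Repeating about the centroidal y-axis gives I_y = 10 696 cm⁴.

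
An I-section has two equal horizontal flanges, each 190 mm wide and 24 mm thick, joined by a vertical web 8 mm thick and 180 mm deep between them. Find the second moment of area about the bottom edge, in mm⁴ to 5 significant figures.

I_base ≈ 2.3645 × 10⁸ mm⁴

Treat the section as a set of non-overlapping primitives; coordinates are from the bounding-box lower-left.
Bottom flange: 190 × 24, A = 4 560 mm², y = 12 mm, Ī = 218 880 mm⁴.
Web: 8 × 180, A = 1 440 mm², y = 114 mm, Ī = 3 888 000 mm⁴.
Top flange: 190 × 24, A = 4 560 mm², y = 216 mm, Ī = 218 880 mm⁴.
Transfer each piece to the base of the section using Ī + A·d² with d = y − 0:
  bottom flange: d = 12 mm → contributes +875 520 mm⁴
  web: d = 114 mm → contributes +22 602 240 mm⁴
  top flange: d = 216 mm → contributes +212 970 240 mm⁴
Total I = 236 448 000 mm⁴.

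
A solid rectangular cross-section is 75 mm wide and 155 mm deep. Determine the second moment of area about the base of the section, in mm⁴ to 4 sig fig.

The section: 75 × 155, A = 11 625 mm², y = 77.5 mm, Ī = 23 274 219 mm⁴.
Transfer it to the base of the section using Ī + A·d² with d = y − 0:
  the section: d = 77.5 mm → contributes +93 096 875 mm⁴
Total I = 93 096 875 mm⁴.

I_base ≈ 9.310 × 10⁷ mm⁴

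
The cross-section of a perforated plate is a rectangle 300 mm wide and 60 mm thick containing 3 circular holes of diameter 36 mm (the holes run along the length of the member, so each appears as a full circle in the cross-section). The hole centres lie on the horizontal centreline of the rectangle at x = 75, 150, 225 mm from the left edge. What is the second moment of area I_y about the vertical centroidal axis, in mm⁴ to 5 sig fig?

Split into non-overlapping primitives; take the origin at the lower-left of the bounding box.
Plate: 300 × 60, A = 18 000 mm², x = 150 mm, Ī = 135 000 000 mm⁴.
Hole 1 (subtracted): ⌀36, A = 1017.876 mm², x = 75 mm, Ī = 82447.96 mm⁴.
Hole 2 (subtracted): ⌀36, A = 1017.876 mm², x = 150 mm, Ī = 82447.96 mm⁴.
Hole 3 (subtracted): ⌀36, A = 1017.876 mm², x = 225 mm, Ī = 82447.96 mm⁴.
By symmetry the centroid is at mid-width, x̄ = 150 mm.
Transfer each piece to the vertical centroidal axis using Ī + A·d² with d = x − 150:
  plate: d = 0 mm → contributes +135 000 000 mm⁴
  hole 1: d = -75 mm → contributes −5 808 001 mm⁴
  hole 2: d = 0 mm → contributes −82447.96 mm⁴
  hole 3: d = 75 mm → contributes −5 808 001 mm⁴
Total I = 123 301 551 mm⁴.

I_y ≈ 1.2330 × 10⁸ mm⁴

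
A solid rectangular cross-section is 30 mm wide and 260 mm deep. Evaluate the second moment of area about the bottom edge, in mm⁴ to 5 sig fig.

The section: 30 × 260, A = 7 800 mm², y = 130 mm, Ī = 43 940 000 mm⁴.
Transfer it to the base of the section using Ī + A·d² with d = y − 0:
  the section: d = 130 mm → contributes +175 760 000 mm⁴
Total I = 175 760 000 mm⁴.

I_base ≈ 1.7576 × 10⁸ mm⁴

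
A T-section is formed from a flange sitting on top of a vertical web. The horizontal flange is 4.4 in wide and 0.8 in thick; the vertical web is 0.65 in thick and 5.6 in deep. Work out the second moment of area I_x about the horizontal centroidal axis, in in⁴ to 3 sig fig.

I_x ≈ 28.0 in⁴

Treat the section as a set of non-overlapping primitives; coordinates are from the bounding-box lower-left.
Flange: 4.4 × 0.8, A = 3.52 in², y = 6 in, Ī = 0.18773 in⁴.
Web: 0.65 × 5.6, A = 3.64 in², y = 2.8 in, Ī = 9.5125 in⁴.
Centroid: ȳ = ΣA·y / ΣA = 4.3732 in.
Transfer each piece to the horizontal centroidal axis using Ī + A·d² with d = y − 4.3732:
  flange: d = 1.6268 in → contributes +9.5035 in⁴
  web: d = -1.5732 in → contributes +18.521 in⁴
Total I = 28.025 in⁴.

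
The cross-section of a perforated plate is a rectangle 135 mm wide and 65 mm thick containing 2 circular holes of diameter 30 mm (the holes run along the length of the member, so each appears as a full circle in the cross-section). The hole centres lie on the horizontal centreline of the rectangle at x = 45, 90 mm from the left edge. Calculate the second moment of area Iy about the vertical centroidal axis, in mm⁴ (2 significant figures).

Iy ≈ 1.3 × 10⁷ mm⁴

Treat the section as a set of non-overlapping primitives; coordinates are from the bounding-box lower-left.
Plate: 135 × 65, A = 8 775 mm², x = 67.5 mm, Ī = 13 327 031 mm⁴.
Hole 1 (subtracted): ⌀30, A = 706.9 mm², x = 45 mm, Ī = 39 761 mm⁴.
Hole 2 (subtracted): ⌀30, A = 706.9 mm², x = 90 mm, Ī = 39 761 mm⁴.
By symmetry the centroid is at mid-width, x̄ = 67.5 mm.
Transfer each piece to the vertical centroidal axis using Ī + A·d² with d = x − 67.5:
  plate: d = 0 mm → contributes +13 327 031 mm⁴
  hole 1: d = -22.5 mm → contributes −397 608 mm⁴
  hole 2: d = 22.5 mm → contributes −397 608 mm⁴
Total I = 12 531 816 mm⁴.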